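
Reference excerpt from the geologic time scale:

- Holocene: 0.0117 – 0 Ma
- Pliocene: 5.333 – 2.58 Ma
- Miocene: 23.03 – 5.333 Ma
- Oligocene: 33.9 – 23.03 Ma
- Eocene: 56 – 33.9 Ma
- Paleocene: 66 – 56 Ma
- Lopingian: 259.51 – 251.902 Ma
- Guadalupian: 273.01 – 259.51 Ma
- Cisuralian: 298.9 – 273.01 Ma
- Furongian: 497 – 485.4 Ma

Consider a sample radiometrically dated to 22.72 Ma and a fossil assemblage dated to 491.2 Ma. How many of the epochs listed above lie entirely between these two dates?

6

The older date is 491.2 Ma and the younger is 22.72 Ma.
Epochs with start < 491.2 and end > 22.72 Ma: Cisuralian (298.9–273.01), Guadalupian (273.01–259.51), Lopingian (259.51–251.902), Paleocene (66–56), Eocene (56–33.9), Oligocene (33.9–23.03).
That is 6 complete epochs.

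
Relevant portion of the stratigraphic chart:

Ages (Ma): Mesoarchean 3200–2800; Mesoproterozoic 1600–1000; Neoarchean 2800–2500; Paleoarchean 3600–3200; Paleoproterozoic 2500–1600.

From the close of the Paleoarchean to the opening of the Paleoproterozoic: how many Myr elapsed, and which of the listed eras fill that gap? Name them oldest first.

700 million years; Mesoarchean, Neoarchean

End of Paleoarchean = 3200 Ma; start of Paleoproterozoic = 2500 Ma.
Gap = 3200 − 2500 = 700 Myr.
Eras wholly inside 3200–2500 Ma: Mesoarchean (3200–2800), Neoarchean (2800–2500).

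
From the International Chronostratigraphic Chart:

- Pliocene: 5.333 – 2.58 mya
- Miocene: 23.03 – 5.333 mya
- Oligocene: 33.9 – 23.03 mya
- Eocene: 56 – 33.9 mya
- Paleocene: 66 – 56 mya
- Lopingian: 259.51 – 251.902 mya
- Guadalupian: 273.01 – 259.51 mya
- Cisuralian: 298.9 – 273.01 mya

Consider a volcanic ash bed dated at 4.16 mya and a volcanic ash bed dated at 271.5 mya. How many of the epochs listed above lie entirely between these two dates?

5

The older date is 271.5 Ma and the younger is 4.16 Ma.
Epochs with start < 271.5 and end > 4.16 Ma: Lopingian (259.51–251.902), Paleocene (66–56), Eocene (56–33.9), Oligocene (33.9–23.03), Miocene (23.03–5.333).
That is 5 complete epochs.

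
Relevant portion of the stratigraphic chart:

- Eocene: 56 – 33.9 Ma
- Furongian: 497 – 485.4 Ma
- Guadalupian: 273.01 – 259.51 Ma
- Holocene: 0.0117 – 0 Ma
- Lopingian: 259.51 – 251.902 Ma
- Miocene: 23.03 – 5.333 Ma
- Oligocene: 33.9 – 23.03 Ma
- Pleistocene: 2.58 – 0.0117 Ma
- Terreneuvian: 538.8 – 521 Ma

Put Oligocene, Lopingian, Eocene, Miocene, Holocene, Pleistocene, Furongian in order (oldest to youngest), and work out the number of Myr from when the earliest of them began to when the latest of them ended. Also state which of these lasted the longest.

Furongian, Lopingian, Eocene, Oligocene, Miocene, Pleistocene, Holocene; total span 497 Myr; longest is Eocene

From the excerpt: Oligocene 33.9–23.03; Lopingian 259.51–251.902; Eocene 56–33.9; Miocene 23.03–5.333; Holocene 0.0117–0; Pleistocene 2.58–0.0117; Furongian 497–485.4 (Ma).
Larger Ma is earlier, so the oldest is Furongian and the youngest is Holocene; oldest to youngest: Furongian, Lopingian, Eocene, Oligocene, Miocene, Pleistocene, Holocene.
Oldest start 497 minus youngest end 0 gives 497 Myr overall.
Individual lengths (start − end): Miocene 17.697; Oligocene 10.87; Pleistocene 2.5683; Lopingian 7.608; Holocene 0.0117; Furongian 11.6; Eocene 22.1. The largest is Eocene at 22.1 Myr.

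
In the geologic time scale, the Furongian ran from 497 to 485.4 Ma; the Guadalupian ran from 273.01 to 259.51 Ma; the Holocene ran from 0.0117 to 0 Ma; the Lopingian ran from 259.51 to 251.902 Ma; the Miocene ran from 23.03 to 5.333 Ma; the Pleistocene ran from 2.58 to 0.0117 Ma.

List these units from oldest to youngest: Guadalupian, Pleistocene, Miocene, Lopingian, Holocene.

Read off each span (Ma): Guadalupian 273.01–259.51; Pleistocene 2.58–0.0117; Miocene 23.03–5.333; Lopingian 259.51–251.902; Holocene 0.0117–0.
Larger Ma is older, so oldest→youngest is Guadalupian, Lopingian, Miocene, Pleistocene, Holocene.

Guadalupian, Lopingian, Miocene, Pleistocene, Holocene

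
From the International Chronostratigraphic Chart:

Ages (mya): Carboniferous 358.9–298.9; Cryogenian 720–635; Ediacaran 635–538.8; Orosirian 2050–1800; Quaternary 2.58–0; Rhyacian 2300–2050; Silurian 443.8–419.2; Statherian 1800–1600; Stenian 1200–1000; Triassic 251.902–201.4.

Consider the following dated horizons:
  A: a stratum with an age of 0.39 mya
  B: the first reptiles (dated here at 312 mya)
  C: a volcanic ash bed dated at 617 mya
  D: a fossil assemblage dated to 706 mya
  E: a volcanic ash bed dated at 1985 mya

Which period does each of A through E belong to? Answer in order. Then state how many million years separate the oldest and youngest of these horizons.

Match each age against the start–end ranges in the excerpt: A = 0.39 Ma → Quaternary (2.58–0); B = 312 Ma → Carboniferous (358.9–298.9); C = 617 Ma → Ediacaran (635–538.8); D = 706 Ma → Cryogenian (720–635); E = 1985 Ma → Orosirian (2050–1800).
The largest age is 1985 Ma and the smallest is 0.39 Ma; their difference is 1984.61 Myr.

A — Quaternary; B — Carboniferous; C — Ediacaran; D — Cryogenian; E — Orosirian; span 1984.61 million years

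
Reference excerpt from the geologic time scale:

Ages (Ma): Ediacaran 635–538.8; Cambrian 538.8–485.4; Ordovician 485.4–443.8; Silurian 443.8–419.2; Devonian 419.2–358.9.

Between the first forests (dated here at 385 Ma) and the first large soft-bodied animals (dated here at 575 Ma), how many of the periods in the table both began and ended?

The older date is 575 Ma and the younger is 385 Ma.
Periods with start < 575 and end > 385 Ma: Cambrian (538.8–485.4), Ordovician (485.4–443.8), Silurian (443.8–419.2).
That is 3 complete periods.

3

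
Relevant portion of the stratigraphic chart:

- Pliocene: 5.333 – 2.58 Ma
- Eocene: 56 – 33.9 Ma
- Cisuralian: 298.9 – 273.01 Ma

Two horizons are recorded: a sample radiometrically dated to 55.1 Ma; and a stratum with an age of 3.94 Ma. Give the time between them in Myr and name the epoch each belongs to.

51.16 million years apart; the first in the Eocene, the second in the Pliocene

Elapsed time: 55.1 − 3.94 = 51.16 Myr.
55.1 Ma lies within 56–33.9 Ma: Eocene.
3.94 Ma lies within 5.333–2.58 Ma: Pliocene.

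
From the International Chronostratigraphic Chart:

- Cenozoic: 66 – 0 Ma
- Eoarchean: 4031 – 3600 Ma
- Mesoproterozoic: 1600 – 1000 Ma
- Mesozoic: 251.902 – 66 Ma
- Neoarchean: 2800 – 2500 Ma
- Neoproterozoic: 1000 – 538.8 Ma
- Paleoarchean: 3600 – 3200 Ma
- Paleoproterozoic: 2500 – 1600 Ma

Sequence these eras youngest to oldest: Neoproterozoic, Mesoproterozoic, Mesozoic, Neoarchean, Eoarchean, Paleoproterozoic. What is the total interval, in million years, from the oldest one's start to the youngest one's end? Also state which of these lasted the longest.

From the excerpt: Neoproterozoic 1000–538.8; Mesoproterozoic 1600–1000; Mesozoic 251.902–66; Neoarchean 2800–2500; Eoarchean 4031–3600; Paleoproterozoic 2500–1600 (Ma).
Larger Ma is earlier, so the oldest is Eoarchean and the youngest is Mesozoic; youngest to oldest: Mesozoic, Neoproterozoic, Mesoproterozoic, Paleoproterozoic, Neoarchean, Eoarchean.
Oldest start 4031 minus youngest end 66 gives 3965 Myr overall.
Individual lengths (start − end): Neoproterozoic 461.2; Paleoproterozoic 900; Eoarchean 431; Mesozoic 185.902; Mesoproterozoic 600; Neoarchean 300. The largest is Paleoproterozoic at 900 Myr.

Mesozoic, Neoproterozoic, Mesoproterozoic, Paleoproterozoic, Neoarchean, Eoarchean; total span 3965 Myr; longest is Paleoproterozoic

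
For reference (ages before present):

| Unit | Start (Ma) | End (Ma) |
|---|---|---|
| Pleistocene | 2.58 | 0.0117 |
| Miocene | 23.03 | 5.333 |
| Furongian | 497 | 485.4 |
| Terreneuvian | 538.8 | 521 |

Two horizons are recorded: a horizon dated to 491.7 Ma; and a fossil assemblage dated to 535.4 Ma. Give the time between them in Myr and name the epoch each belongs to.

43.7 million years apart; the first in the Furongian, the second in the Terreneuvian

Elapsed time: 535.4 − 491.7 = 43.7 Myr.
491.7 Ma lies within 497–485.4 Ma: Furongian.
535.4 Ma lies within 538.8–521 Ma: Terreneuvian.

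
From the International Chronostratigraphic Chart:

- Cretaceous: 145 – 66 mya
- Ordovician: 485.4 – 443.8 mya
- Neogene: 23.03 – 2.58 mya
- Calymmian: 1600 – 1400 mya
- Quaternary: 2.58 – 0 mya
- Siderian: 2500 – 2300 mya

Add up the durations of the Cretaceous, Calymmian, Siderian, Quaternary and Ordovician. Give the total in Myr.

Each duration: Cretaceous = 79; Calymmian = 200; Siderian = 200; Quaternary = 2.58; Ordovician = 41.6.
Sum: 79 + 200 + 200 + 2.58 + 41.6 = 523.18 Myr.

523.18 million years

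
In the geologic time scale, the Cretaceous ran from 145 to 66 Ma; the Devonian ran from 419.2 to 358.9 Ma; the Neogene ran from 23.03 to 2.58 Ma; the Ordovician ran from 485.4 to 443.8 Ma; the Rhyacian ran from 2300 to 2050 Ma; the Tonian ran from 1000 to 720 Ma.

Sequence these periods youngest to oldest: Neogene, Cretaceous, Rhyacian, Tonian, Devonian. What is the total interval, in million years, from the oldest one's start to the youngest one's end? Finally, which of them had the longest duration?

From the excerpt: Neogene 23.03–2.58; Cretaceous 145–66; Rhyacian 2300–2050; Tonian 1000–720; Devonian 419.2–358.9 (Ma).
Larger Ma is earlier, so the oldest is Rhyacian and the youngest is Neogene; youngest to oldest: Neogene, Cretaceous, Devonian, Tonian, Rhyacian.
Oldest start 2300 minus youngest end 2.58 gives 2297.42 Myr overall.
Individual lengths (start − end): Rhyacian 250; Devonian 60.3; Cretaceous 79; Neogene 20.45; Tonian 280. The largest is Tonian at 280 Myr.

Neogene, Cretaceous, Devonian, Tonian, Rhyacian; total span 2297.42 Myr; longest is Tonian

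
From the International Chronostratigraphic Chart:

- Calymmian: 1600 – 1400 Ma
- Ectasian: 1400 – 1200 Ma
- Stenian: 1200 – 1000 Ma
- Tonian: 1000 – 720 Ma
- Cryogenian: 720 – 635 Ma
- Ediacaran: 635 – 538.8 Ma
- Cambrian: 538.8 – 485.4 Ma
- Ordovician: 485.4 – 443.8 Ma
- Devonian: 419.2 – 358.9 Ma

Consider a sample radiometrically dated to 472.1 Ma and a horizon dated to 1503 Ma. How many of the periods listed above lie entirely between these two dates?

6

The older date is 1503 Ma and the younger is 472.1 Ma.
Periods with start < 1503 and end > 472.1 Ma: Ectasian (1400–1200), Stenian (1200–1000), Tonian (1000–720), Cryogenian (720–635), Ediacaran (635–538.8), Cambrian (538.8–485.4).
That is 6 complete periods.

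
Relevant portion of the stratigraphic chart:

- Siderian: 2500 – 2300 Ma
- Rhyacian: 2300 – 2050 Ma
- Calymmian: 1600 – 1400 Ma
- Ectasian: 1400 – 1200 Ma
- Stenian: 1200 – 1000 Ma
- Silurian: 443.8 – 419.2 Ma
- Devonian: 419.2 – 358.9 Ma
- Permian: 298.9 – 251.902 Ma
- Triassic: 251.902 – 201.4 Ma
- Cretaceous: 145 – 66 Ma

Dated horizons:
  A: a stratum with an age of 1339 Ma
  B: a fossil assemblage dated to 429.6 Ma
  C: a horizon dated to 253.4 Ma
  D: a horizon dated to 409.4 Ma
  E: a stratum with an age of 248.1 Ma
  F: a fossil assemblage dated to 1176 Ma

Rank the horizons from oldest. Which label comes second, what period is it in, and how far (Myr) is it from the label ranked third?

Sorted oldest-first by Ma: A (1339), F (1176), B (429.6), D (409.4), C (253.4), E (248.1).
The second oldest is F at 1176 Ma, which lies in 1200–1000 Ma: the Stenian.
The third oldest is B at 429.6 Ma; separation = |1176 − 429.6| = 746.4 Myr.

F, in the Stenian; 746.4 million years to B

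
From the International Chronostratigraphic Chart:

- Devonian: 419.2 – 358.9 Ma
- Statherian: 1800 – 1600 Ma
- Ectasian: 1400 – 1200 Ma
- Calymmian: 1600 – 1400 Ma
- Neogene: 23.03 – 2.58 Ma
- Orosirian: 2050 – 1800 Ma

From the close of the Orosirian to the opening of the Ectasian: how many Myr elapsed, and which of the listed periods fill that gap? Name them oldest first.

The Orosirian closes at 1800 Ma and the Ectasian opens at 1400 Ma, so the interval is 1800 − 1400 = 400 Myr.
A period fits inside if it starts at or after 1800 Ma and ends at or before 1400 Ma; oldest first that gives Statherian, Calymmian.

400 million years; Statherian, Calymmian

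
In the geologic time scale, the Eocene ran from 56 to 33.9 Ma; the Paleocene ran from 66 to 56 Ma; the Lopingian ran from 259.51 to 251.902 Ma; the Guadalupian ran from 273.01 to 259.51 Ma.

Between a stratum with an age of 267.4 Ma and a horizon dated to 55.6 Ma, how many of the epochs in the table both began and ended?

267.4 Ma sits inside the Guadalupian (273.01–259.51) and 55.6 Ma inside the Eocene (56–33.9); neither of those is wholly between the two dates.
The listed epochs lying completely between them are Lopingian, Paleocene — 2 in all.

2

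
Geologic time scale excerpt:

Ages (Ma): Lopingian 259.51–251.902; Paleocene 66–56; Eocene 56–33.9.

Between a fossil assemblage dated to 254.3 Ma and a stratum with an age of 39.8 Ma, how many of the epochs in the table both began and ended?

1

254.3 Ma sits inside the Lopingian (259.51–251.902) and 39.8 Ma inside the Eocene (56–33.9); neither of those is wholly between the two dates.
The listed epochs lying completely between them are Paleocene — 1 in all.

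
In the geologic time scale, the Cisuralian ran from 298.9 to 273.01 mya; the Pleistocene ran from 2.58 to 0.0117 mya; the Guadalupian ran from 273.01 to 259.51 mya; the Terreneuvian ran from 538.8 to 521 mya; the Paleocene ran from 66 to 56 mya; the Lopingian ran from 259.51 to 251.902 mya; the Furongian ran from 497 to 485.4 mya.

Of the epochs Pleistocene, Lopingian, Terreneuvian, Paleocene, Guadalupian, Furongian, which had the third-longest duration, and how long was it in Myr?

Start − end for each: Pleistocene 2.58 − 0.0117 = 2.5683; Lopingian 259.51 − 251.902 = 7.608; Terreneuvian 538.8 − 521 = 17.8; Paleocene 66 − 56 = 10; Guadalupian 273.01 − 259.51 = 13.5; Furongian 497 − 485.4 = 11.6.
Ranking these from longest: Terreneuvian > Guadalupian > Furongian > Paleocene > Lopingian > Pleistocene.
Position 3 in that ranking is Furongian, which lasted 11.6 Myr.

Furongian, 11.6 million years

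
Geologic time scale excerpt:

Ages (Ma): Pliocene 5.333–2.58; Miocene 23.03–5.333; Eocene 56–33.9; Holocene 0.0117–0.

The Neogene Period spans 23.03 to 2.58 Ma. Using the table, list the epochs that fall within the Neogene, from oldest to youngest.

Epochs with both bounds inside 23.03–2.58 Ma: Miocene (23.03–5.333), Pliocene (5.333–2.58).

Miocene, Pliocene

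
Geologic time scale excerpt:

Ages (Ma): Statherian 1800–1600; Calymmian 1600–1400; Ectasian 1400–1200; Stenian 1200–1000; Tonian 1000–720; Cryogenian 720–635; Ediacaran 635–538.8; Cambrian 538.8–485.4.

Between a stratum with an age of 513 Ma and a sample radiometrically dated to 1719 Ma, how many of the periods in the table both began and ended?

The older date is 1719 Ma and the younger is 513 Ma.
Periods with start < 1719 and end > 513 Ma: Calymmian (1600–1400), Ectasian (1400–1200), Stenian (1200–1000), Tonian (1000–720), Cryogenian (720–635), Ediacaran (635–538.8).
That is 6 complete periods.

6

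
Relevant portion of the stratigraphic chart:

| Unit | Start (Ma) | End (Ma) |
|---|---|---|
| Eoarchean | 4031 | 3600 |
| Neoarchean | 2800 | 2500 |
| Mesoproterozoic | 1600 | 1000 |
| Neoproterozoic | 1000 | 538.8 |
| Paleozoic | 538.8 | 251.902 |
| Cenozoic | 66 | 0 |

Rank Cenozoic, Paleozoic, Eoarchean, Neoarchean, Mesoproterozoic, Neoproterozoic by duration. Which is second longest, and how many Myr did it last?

Start − end for each: Cenozoic 66 − 0 = 66; Paleozoic 538.8 − 251.902 = 286.898; Eoarchean 4031 − 3600 = 431; Neoarchean 2800 − 2500 = 300; Mesoproterozoic 1600 − 1000 = 600; Neoproterozoic 1000 − 538.8 = 461.2.
Ranking these from longest: Mesoproterozoic > Neoproterozoic > Eoarchean > Neoarchean > Paleozoic > Cenozoic.
Position 2 in that ranking is Neoproterozoic, which lasted 461.2 Myr.

Neoproterozoic, 461.2 million years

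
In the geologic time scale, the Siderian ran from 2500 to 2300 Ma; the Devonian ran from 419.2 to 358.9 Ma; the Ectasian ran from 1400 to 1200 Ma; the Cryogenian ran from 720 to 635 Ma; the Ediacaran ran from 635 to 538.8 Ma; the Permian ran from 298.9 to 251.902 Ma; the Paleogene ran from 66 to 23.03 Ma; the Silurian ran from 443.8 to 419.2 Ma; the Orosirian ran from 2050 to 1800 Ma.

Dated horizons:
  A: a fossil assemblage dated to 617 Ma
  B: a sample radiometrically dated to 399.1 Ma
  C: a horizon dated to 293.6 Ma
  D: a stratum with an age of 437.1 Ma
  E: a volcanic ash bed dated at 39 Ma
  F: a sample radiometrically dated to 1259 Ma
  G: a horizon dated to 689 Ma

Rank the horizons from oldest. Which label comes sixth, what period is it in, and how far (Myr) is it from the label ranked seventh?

Sorted oldest-first by Ma: F (1259), G (689), A (617), D (437.1), B (399.1), C (293.6), E (39).
The sixth oldest is C at 293.6 Ma, which lies in 298.9–251.902 Ma: the Permian.
The seventh oldest is E at 39 Ma; separation = |293.6 − 39| = 254.6 Myr.

C, in the Permian; 254.6 million years to E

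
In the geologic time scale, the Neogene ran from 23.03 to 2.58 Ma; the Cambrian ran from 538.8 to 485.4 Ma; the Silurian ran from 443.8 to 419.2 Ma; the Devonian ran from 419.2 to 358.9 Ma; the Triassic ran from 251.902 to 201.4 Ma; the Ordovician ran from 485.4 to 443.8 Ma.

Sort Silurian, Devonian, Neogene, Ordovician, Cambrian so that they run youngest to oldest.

Sorting by start age (ascending Ma, since larger Ma = older): Neogene start 23.03, Devonian start 419.2, Silurian start 443.8, Ordovician start 485.4, Cambrian start 538.8.

Neogene, then Devonian, then Silurian, then Ordovician, then Cambrian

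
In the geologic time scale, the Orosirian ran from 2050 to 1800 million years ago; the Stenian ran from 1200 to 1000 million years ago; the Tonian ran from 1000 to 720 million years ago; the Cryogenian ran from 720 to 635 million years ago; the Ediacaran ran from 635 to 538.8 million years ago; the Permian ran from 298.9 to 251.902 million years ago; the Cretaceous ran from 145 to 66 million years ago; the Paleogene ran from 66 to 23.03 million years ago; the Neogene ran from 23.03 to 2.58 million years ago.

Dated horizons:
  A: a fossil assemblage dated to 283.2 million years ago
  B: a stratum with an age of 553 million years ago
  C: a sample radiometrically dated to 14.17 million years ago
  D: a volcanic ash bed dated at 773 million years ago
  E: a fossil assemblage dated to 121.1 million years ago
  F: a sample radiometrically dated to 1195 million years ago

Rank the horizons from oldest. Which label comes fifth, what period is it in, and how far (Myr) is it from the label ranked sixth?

Sorted oldest-first by Ma: F (1195), D (773), B (553), A (283.2), E (121.1), C (14.17).
The fifth oldest is E at 121.1 Ma, which lies in 145–66 Ma: the Cretaceous.
The sixth oldest is C at 14.17 Ma; separation = |121.1 − 14.17| = 106.93 Myr.

E, in the Cretaceous; 106.93 million years to C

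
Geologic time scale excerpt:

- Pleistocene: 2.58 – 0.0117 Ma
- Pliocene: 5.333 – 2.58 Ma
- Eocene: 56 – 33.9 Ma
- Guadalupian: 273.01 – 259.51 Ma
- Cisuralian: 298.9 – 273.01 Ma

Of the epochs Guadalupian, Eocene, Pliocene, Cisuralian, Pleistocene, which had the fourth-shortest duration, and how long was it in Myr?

Eocene, 22.1 million years

Start − end for each: Guadalupian 273.01 − 259.51 = 13.5; Eocene 56 − 33.9 = 22.1; Pliocene 5.333 − 2.58 = 2.753; Cisuralian 298.9 − 273.01 = 25.89; Pleistocene 2.58 − 0.0117 = 2.5683.
Ranking these from shortest: Pleistocene < Pliocene < Guadalupian < Eocene < Cisuralian.
Position 4 in that ranking is Eocene, which lasted 22.1 Myr.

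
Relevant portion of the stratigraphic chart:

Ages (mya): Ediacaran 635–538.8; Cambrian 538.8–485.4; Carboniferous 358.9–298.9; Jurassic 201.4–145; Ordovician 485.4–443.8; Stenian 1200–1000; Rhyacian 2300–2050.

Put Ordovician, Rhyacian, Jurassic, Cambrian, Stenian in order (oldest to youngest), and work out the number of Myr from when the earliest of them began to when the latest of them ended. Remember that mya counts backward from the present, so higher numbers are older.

Start ages (Ma): Rhyacian 2300, Stenian 1200, Cambrian 538.8, Ordovician 485.4, Jurassic 201.4.
Ordered oldest to youngest: Rhyacian, Stenian, Cambrian, Ordovician, Jurassic.
Span = 2300 − 145 = 2155 Myr.

Rhyacian, Stenian, Cambrian, Ordovician, Jurassic; total span 2155 Myr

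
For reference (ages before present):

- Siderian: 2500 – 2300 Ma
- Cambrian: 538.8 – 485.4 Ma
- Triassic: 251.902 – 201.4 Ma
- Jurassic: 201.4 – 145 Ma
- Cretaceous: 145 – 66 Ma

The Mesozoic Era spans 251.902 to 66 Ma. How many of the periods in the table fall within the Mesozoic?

3

Periods inside 251.902–66 Ma: Triassic, Jurassic, Cretaceous — 3 in total.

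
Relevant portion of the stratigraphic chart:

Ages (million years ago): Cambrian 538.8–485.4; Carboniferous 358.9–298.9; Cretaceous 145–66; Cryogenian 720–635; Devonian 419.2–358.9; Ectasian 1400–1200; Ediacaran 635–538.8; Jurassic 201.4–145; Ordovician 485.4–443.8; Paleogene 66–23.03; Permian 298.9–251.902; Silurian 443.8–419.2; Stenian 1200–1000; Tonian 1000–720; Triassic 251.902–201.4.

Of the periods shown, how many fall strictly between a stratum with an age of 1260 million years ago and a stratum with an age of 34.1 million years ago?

The older date is 1260 Ma and the younger is 34.1 Ma.
Periods with start < 1260 and end > 34.1 Ma: Stenian (1200–1000), Tonian (1000–720), Cryogenian (720–635), Ediacaran (635–538.8), Cambrian (538.8–485.4), Ordovician (485.4–443.8), Silurian (443.8–419.2), Devonian (419.2–358.9), Carboniferous (358.9–298.9), Permian (298.9–251.902), Triassic (251.902–201.4), Jurassic (201.4–145), Cretaceous (145–66).
That is 13 complete periods.

13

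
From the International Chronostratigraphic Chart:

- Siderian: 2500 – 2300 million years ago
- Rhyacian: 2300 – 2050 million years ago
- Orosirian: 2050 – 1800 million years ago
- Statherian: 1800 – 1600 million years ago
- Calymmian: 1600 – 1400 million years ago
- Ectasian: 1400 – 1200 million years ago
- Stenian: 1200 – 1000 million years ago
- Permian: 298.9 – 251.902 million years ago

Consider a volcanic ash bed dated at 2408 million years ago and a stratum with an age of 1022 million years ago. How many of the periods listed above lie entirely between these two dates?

The older date is 2408 Ma and the younger is 1022 Ma.
Periods with start < 2408 and end > 1022 Ma: Rhyacian (2300–2050), Orosirian (2050–1800), Statherian (1800–1600), Calymmian (1600–1400), Ectasian (1400–1200).
That is 5 complete periods.

5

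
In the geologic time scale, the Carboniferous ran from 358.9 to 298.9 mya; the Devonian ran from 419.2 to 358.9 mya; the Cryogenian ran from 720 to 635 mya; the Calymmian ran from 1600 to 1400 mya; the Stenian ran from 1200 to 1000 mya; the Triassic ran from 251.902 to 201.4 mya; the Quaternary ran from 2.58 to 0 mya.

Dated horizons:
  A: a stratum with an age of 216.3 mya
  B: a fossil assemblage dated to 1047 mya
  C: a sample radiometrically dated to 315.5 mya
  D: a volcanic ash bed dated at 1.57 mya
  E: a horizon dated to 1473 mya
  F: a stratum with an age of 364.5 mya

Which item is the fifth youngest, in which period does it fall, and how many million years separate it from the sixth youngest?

B, in the Stenian; 426 million years to E

Sorted youngest-first by Ma: D (1.57), A (216.3), C (315.5), F (364.5), B (1047), E (1473).
The fifth youngest is B at 1047 Ma, which lies in 1200–1000 Ma: the Stenian.
The sixth youngest is E at 1473 Ma; separation = |1047 − 1473| = 426 Myr.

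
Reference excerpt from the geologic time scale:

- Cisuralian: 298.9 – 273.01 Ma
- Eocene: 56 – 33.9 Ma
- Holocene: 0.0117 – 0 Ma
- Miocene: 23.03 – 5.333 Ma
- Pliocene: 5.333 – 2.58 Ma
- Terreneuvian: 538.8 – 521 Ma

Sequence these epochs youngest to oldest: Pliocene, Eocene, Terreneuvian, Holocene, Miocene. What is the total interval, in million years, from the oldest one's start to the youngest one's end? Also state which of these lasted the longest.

Holocene → Pliocene → Miocene → Eocene → Terreneuvian; total span 538.8 Myr; longest is Eocene

From the excerpt: Pliocene 5.333–2.58; Eocene 56–33.9; Terreneuvian 538.8–521; Holocene 0.0117–0; Miocene 23.03–5.333 (Ma).
Larger Ma is earlier, so the oldest is Terreneuvian and the youngest is Holocene; youngest to oldest: Holocene, Pliocene, Miocene, Eocene, Terreneuvian.
Oldest start 538.8 minus youngest end 0 gives 538.8 Myr overall.
Individual lengths (start − end): Pliocene 2.753; Holocene 0.0117; Terreneuvian 17.8; Eocene 22.1; Miocene 17.697. The largest is Eocene at 22.1 Myr.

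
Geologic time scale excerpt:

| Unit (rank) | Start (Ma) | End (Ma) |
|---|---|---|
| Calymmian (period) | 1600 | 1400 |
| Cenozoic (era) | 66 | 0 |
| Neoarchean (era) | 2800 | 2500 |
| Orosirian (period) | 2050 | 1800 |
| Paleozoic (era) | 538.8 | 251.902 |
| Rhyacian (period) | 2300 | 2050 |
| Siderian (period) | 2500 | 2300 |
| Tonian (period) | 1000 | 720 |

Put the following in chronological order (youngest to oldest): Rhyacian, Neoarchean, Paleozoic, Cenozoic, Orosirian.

Cenozoic, Paleozoic, Orosirian, Rhyacian, Neoarchean

The oldest of these is Neoarchean (starts 2800 Ma) and the youngest is Cenozoic (ends 0 Ma).
In between, by decreasing start age: Rhyacian (2300), Orosirian (2050), Paleozoic (538.8).
Listing youngest first means reversing that sequence.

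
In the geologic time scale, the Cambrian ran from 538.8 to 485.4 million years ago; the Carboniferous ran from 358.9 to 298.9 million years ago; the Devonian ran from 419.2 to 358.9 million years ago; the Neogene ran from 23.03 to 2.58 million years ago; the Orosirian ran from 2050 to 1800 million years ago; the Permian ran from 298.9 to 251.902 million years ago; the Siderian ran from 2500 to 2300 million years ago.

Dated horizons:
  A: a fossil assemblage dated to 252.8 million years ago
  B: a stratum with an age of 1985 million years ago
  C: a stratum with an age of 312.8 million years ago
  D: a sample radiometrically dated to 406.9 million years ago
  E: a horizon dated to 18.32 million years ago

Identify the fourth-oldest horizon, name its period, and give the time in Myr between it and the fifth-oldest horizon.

Sorted oldest-first by Ma: B (1985), D (406.9), C (312.8), A (252.8), E (18.32).
The fourth oldest is A at 252.8 Ma, which lies in 298.9–251.902 Ma: the Permian.
The fifth oldest is E at 18.32 Ma; separation = |252.8 − 18.32| = 234.48 Myr.

A, in the Permian; 234.48 million years to E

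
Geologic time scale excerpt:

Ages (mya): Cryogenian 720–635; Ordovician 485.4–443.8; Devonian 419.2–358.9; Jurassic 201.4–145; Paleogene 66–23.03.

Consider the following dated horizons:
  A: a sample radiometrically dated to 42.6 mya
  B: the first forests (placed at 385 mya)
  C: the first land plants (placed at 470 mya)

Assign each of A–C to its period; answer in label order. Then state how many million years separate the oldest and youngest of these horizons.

A — Paleogene; B — Devonian; C — Ordovician; span 427.4 million years

A: 42.6 Ma lies in 66–23.03 Ma, so Paleogene.
B: 385 Ma lies in 419.2–358.9 Ma, so Devonian.
C: 470 Ma lies in 485.4–443.8 Ma, so Ordovician.
Oldest = 470 Ma, youngest = 42.6 Ma → span 427.4 Myr.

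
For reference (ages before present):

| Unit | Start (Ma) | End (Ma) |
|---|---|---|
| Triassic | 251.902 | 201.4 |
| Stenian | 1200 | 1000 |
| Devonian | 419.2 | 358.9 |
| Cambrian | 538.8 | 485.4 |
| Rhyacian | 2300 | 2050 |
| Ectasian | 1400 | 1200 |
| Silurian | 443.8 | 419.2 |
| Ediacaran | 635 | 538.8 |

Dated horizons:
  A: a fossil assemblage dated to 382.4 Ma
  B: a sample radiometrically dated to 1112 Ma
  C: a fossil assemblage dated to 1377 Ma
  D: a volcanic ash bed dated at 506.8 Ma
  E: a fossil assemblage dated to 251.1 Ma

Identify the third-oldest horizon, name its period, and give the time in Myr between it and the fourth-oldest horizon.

D, in the Cambrian; 124.4 million years to A

Sorted oldest-first by Ma: C (1377), B (1112), D (506.8), A (382.4), E (251.1).
The third oldest is D at 506.8 Ma, which lies in 538.8–485.4 Ma: the Cambrian.
The fourth oldest is A at 382.4 Ma; separation = |506.8 − 382.4| = 124.4 Myr.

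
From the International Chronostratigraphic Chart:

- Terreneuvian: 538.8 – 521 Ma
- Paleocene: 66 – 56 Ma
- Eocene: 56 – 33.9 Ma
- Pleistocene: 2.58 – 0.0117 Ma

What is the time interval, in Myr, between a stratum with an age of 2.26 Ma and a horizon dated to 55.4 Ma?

55.4 − 2.26 = 53.14 million years.

53.14 million years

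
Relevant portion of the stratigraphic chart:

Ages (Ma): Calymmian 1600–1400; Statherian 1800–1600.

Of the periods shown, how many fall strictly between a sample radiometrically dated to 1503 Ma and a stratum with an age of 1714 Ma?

Checking each listed span, none has both start < 1714 Ma and end > 1503 Ma — every period straddles one of the two dates or lies outside them — so the count is 0.

0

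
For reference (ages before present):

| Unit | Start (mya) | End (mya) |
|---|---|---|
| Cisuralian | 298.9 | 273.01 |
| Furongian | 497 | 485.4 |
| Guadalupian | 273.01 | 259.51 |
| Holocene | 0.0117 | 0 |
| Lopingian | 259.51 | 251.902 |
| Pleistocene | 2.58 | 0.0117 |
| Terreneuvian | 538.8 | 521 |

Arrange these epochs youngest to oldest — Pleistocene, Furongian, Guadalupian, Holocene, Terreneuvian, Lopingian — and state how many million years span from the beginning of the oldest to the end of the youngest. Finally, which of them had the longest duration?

Start ages (Ma): Terreneuvian 538.8, Furongian 497, Guadalupian 273.01, Lopingian 259.51, Pleistocene 2.58, Holocene 0.0117.
Ordered youngest to oldest: Holocene, Pleistocene, Lopingian, Guadalupian, Furongian, Terreneuvian.
Span = 538.8 − 0 = 538.8 Myr.
Durations: Terreneuvian 17.8, Lopingian 7.608, Furongian 11.6, Guadalupian 13.5, Pleistocene 2.5683, Holocene 0.0117 → longest is Terreneuvian (17.8 Myr).

Holocene → Pleistocene → Lopingian → Guadalupian → Furongian → Terreneuvian; total span 538.8 Myr; longest is Terreneuvian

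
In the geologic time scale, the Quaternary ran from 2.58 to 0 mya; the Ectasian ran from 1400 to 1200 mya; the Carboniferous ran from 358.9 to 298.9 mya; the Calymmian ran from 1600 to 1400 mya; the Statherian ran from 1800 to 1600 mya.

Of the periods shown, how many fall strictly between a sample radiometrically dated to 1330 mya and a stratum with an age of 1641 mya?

1

The older date is 1641 Ma and the younger is 1330 Ma.
Periods with start < 1641 and end > 1330 Ma: Calymmian (1600–1400).
That is 1 complete period.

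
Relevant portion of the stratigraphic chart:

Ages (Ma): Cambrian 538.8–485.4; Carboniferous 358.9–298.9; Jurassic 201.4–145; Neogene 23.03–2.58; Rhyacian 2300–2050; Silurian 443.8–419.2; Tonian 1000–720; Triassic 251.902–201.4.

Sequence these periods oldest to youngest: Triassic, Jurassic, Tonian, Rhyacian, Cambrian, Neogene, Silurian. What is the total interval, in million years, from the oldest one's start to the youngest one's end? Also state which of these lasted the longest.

From the excerpt: Triassic 251.902–201.4; Jurassic 201.4–145; Tonian 1000–720; Rhyacian 2300–2050; Cambrian 538.8–485.4; Neogene 23.03–2.58; Silurian 443.8–419.2 (Ma).
Larger Ma is earlier, so the oldest is Rhyacian and the youngest is Neogene; oldest to youngest: Rhyacian, Tonian, Cambrian, Silurian, Triassic, Jurassic, Neogene.
Oldest start 2300 minus youngest end 2.58 gives 2297.42 Myr overall.
Individual lengths (start − end): Cambrian 53.4; Silurian 24.6; Triassic 50.502; Rhyacian 250; Neogene 20.45; Tonian 280; Jurassic 56.4. The largest is Tonian at 280 Myr.

Rhyacian, Tonian, Cambrian, Silurian, Triassic, Jurassic, Neogene; total span 2297.42 Myr; longest is Tonian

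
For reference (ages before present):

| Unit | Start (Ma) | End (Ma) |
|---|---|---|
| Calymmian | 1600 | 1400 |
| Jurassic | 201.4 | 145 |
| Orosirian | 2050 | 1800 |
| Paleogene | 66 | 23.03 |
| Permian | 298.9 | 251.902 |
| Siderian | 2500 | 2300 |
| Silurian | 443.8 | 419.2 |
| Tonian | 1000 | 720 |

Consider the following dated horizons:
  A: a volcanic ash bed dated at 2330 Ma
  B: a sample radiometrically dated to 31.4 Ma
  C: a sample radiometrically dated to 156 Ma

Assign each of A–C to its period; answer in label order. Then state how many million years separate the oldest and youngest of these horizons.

A — Siderian; B — Paleogene; C — Jurassic; span 2298.6 million years

Match each age against the start–end ranges in the excerpt: A = 2330 Ma → Siderian (2500–2300); B = 31.4 Ma → Paleogene (66–23.03); C = 156 Ma → Jurassic (201.4–145).
The largest age is 2330 Ma and the smallest is 31.4 Ma; their difference is 2298.6 Myr.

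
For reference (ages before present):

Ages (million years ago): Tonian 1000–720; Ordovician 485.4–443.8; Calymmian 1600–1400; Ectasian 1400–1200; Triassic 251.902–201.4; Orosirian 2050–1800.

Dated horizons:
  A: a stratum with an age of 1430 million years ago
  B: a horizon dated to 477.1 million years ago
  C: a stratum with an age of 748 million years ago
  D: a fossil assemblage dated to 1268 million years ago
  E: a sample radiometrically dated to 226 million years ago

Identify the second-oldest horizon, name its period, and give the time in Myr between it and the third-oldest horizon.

D, in the Ectasian; 520 million years to C

Larger Ma means older, so oldest first: A 1430 > D 1268 > C 748 > B 477.1 > E 226.
Counting 2 along gives D (1268 Ma); the excerpt puts that inside the Ectasian, 1400–1200 Ma.
Next in line is C (748 Ma), and 1268 − 748 = 520 Myr.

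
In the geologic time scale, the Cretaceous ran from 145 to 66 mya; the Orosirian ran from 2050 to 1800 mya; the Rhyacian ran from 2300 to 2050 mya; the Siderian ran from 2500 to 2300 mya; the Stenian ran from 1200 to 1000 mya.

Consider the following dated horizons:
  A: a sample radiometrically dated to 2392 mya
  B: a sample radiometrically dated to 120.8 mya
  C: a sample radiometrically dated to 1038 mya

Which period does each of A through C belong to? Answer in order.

Match each age against the start–end ranges in the excerpt: A = 2392 Ma → Siderian (2500–2300); B = 120.8 Ma → Cretaceous (145–66); C = 1038 Ma → Stenian (1200–1000).

A — Siderian; B — Cretaceous; C — Stenian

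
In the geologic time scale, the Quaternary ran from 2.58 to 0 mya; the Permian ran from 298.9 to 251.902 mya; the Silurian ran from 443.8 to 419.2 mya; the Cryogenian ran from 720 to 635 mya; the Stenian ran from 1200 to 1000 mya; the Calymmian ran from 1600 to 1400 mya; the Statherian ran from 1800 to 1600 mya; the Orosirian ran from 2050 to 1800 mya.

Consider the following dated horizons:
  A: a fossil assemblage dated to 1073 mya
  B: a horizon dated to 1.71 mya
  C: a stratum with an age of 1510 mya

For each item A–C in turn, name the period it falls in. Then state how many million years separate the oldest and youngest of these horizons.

Match each age against the start–end ranges in the excerpt: A = 1073 Ma → Stenian (1200–1000); B = 1.71 Ma → Quaternary (2.58–0); C = 1510 Ma → Calymmian (1600–1400).
The largest age is 1510 Ma and the smallest is 1.71 Ma; their difference is 1508.29 Myr.

A — Stenian; B — Quaternary; C — Calymmian; span 1508.29 million years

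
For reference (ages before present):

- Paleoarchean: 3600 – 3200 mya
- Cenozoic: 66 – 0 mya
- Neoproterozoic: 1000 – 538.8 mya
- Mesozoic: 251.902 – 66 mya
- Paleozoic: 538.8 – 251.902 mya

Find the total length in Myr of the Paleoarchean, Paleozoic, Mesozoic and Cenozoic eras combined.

938.8 million years

Duration is start − end for each: (3600 − 3200) + (538.8 − 251.902) + (251.902 − 66) + (66 − 0).
That is 400 + 286.898 + 185.902 + 66, which totals 938.8 million years.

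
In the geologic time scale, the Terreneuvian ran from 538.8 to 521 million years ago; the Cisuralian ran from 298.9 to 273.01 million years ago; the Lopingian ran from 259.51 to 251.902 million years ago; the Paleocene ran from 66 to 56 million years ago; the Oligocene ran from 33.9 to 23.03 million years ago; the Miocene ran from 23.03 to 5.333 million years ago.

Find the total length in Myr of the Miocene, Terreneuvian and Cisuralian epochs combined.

61.387 million years

Each duration: Miocene = 17.697; Terreneuvian = 17.8; Cisuralian = 25.89.
Sum: 17.697 + 17.8 + 25.89 = 61.387 Myr.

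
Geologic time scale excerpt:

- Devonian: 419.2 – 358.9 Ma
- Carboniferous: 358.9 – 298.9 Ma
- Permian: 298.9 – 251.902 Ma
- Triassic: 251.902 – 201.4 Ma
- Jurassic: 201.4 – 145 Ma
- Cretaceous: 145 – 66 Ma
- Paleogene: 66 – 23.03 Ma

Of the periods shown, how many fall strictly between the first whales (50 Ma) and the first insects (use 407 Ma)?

The older date is 407 Ma and the younger is 50 Ma.
Periods with start < 407 and end > 50 Ma: Carboniferous (358.9–298.9), Permian (298.9–251.902), Triassic (251.902–201.4), Jurassic (201.4–145), Cretaceous (145–66).
That is 5 complete periods.

5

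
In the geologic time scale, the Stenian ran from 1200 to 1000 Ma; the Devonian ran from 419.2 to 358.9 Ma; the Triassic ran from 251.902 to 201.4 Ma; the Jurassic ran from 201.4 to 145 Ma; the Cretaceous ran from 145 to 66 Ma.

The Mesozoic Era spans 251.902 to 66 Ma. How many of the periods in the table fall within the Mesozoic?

Periods inside 251.902–66 Ma: Triassic, Jurassic, Cretaceous — 3 in total.

3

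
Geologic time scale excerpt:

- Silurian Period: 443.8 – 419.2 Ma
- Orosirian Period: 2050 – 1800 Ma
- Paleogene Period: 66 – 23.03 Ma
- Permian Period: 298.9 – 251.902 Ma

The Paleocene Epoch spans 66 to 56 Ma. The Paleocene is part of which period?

Paleogene

The Paleocene (66–56 Ma) lies entirely within 66–23.03 Ma, the Paleogene Period.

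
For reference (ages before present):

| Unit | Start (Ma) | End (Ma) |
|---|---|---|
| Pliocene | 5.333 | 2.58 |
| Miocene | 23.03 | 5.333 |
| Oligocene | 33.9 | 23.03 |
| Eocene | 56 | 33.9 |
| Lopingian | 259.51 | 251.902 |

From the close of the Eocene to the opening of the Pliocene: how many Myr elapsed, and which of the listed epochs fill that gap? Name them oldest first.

The Eocene closes at 33.9 Ma and the Pliocene opens at 5.333 Ma, so the interval is 33.9 − 5.333 = 28.567 Myr.
An epoch fits inside if it starts at or after 33.9 Ma and ends at or before 5.333 Ma; oldest first that gives Oligocene, Miocene.

28.567 million years; Oligocene, Miocene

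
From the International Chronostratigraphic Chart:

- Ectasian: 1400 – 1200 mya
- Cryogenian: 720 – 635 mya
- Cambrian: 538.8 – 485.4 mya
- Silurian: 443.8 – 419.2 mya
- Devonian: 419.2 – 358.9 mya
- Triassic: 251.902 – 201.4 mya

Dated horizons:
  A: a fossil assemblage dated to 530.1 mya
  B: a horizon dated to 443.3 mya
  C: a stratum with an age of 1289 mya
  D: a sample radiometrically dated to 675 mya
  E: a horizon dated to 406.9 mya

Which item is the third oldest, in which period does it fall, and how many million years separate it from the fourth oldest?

A, in the Cambrian; 86.8 million years to B

Sorted oldest-first by Ma: C (1289), D (675), A (530.1), B (443.3), E (406.9).
The third oldest is A at 530.1 Ma, which lies in 538.8–485.4 Ma: the Cambrian.
The fourth oldest is B at 443.3 Ma; separation = |530.1 − 443.3| = 86.8 Myr.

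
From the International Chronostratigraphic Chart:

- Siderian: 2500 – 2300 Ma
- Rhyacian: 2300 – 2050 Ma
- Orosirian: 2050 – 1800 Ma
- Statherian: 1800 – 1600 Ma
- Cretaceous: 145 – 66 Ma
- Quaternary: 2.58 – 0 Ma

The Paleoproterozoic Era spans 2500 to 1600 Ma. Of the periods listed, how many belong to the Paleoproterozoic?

Periods inside 2500–1600 Ma: Siderian, Rhyacian, Orosirian, Statherian — 4 in total.

4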